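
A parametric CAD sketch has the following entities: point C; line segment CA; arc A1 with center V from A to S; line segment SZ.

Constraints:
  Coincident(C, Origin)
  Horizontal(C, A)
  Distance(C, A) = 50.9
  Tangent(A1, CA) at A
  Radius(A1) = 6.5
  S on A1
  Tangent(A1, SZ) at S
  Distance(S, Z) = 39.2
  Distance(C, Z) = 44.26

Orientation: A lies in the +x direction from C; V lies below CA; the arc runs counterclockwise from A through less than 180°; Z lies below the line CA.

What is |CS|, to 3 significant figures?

45.5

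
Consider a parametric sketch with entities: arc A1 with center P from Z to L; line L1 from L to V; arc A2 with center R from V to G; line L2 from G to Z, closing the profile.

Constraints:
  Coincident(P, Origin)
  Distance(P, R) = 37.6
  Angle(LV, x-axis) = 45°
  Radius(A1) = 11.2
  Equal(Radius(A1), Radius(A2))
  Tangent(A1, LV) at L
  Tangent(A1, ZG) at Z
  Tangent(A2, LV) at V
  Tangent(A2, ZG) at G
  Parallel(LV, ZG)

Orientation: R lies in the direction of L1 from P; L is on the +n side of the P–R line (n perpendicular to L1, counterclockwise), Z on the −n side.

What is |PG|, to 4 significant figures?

39.23

The slot axis is L1's direction at 45.0°, so u = (cos 45.0°, sin 45.0°) = (0.7071, 0.7071) and n = (−sin 45.0°, cos 45.0°) = (-0.7071, 0.7071). P is at the origin and R lies 37.6 along u from P, so R = 37.6·u = (26.59, 26.59). Tangency of A1 to both parallel lines with radius 11.2 puts L and Z at P ± 11.2·n: L = (-7.920, 7.920), Z = (7.920, -7.920). Equal radii place V and G the same way about R: V = R + 11.2·n = (18.67, 34.51), G = R − 11.2·n = (34.51, 18.67). Then |PG| = |G − P| = 39.23.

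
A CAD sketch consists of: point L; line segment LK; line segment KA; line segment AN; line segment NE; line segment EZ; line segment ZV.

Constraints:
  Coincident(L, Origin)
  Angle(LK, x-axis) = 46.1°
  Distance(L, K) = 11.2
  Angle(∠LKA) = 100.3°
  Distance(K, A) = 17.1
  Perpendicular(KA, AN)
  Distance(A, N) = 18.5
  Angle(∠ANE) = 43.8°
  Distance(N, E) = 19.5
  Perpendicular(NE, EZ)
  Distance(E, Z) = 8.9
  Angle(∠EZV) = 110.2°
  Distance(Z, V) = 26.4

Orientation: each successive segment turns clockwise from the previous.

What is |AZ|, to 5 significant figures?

7.2827

L is at the origin; LK runs at 46.1° with length 11.2, so K = (7.7661, 8.0702). ∠LKA = 100.3° gives KA at -33.600° from the x-axis; with |KA| = 17.1, A = (22.009, -1.3928). KA is perpendicular to AN, so AN runs at -123.60°; with |AN| = 18.5, N = (11.771, -16.802). ∠ANE = 43.8° gives NE at 100.20° from the x-axis; with |NE| = 19.5, E = (8.3182, 2.3899). NE ⟂ EZ, so EZ runs at 10.200°; with |EZ| = 8.9, Z = (17.077, 3.9660). Then |AZ| = |Z − A| = 7.2827.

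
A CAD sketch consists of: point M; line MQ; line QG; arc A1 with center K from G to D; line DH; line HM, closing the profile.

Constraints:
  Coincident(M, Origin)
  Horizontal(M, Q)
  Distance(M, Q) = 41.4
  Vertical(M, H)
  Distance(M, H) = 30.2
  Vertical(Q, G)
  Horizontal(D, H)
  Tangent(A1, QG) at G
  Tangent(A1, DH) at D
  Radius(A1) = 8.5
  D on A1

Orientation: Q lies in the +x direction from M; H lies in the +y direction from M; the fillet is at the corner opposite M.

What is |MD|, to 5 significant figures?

44.659

The virtual corner opposite M is at (41.400, 30.200). Since A1 is tangent to QG there, KG ⟂ QG and A1 meets DH tangentially, so KD is at right angles to DH, with radius 8.5, so the center K sits 8.5 in from both sides at K = (32.900, 21.700). That places the tangent points at G = (41.400, 21.700) on QG and D = (32.900, 30.200) on DH. Then |MD| = |D − M| = 44.659.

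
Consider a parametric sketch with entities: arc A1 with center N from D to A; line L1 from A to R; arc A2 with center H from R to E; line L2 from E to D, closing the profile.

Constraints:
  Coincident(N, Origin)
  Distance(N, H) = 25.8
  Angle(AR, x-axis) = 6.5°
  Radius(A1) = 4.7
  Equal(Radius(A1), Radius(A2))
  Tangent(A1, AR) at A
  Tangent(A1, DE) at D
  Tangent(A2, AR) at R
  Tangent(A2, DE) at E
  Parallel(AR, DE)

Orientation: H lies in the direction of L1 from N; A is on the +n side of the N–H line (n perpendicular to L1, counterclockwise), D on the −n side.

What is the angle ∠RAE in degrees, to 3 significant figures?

20.0°

Tangency of A1 to both parallel lines with radius 4.7 puts A and D at N ± 4.7·n: A = (-0.532, 4.67), D = (0.532, -4.67). Equal radii place R and E the same way about H: R = H + 4.7·n = (25.1, 7.59), E = H − 4.7·n = (26.2, -1.75). Then cos ∠RAE = AR·AE / (|AR||AE|), giving 20.0°.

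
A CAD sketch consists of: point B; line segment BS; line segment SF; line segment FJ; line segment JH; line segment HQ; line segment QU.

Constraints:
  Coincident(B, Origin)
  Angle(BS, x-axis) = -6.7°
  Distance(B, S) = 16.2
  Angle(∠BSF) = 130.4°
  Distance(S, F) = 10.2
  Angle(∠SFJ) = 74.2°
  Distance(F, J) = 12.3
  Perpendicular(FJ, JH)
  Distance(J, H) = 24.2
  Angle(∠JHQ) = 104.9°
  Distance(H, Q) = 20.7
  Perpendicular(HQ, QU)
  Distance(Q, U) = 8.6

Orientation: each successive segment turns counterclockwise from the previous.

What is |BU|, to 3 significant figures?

27.8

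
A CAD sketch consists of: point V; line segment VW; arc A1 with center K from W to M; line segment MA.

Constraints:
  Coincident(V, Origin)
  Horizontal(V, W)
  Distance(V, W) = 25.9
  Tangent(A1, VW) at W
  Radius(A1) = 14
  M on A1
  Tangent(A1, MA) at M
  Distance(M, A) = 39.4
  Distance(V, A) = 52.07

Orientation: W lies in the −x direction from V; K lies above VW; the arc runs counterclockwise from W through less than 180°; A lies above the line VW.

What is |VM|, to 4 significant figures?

17.25

V is at the origin; V and W share the same y with |VW| = 25.9 and W on the −x side, so W = (-25.90, 0.000). A1 meets VW tangentially, so KW is at right angles to VW, so K = W + (0, 14) = (-25.90, 14.00). Since KM ⟂ MA (tangency), |KA| = √(14.0² + 39.4²) = 41.81 regardless of where M sits on A1. So A lies on both circle(V, 52.07) and circle(K, 41.81); the above-VW intersection is A = (-7.468, 51.53). M is the foot of the tangent from A: M = (-11.99, 12.39).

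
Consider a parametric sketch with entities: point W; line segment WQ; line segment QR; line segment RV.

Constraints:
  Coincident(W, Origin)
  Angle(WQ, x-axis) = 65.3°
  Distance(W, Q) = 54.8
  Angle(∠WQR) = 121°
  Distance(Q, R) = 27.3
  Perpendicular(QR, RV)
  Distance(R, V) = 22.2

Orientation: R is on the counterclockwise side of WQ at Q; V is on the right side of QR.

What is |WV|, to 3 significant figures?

88.7

W is at the origin; WQ runs at 65.3° with length 54.8, so Q = 54.8·(cos 65.3°, sin 65.3°) = (22.9, 49.8). ∠WQR = 121.0°, so QR runs at 65.3° + (180° − 121.0°) = 124° from the x-axis; with |QR| = 27.3, R = Q + 27.3·(cos 124°, sin 124°) = (7.51, 72.3). QR ⟂ RV; with |RV| = 22.2 on the right of QR, V = R + 22.2·(0.826, 0.564) = (25.9, 84.8). Then |WV| = |V − W| = 88.7.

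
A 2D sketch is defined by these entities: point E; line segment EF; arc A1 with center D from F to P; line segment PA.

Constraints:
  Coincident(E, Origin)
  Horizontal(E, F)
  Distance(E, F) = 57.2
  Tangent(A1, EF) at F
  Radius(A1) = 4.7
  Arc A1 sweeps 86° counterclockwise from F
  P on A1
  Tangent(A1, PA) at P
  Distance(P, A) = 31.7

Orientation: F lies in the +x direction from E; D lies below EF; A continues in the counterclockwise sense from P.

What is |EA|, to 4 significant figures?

61.85

On A1, F sits at bearing 90° from D; an 86° counterclockwise sweep puts P at bearing 176°, so P = D + 4.7·(cos 176°, sin 176°) = (52.51, -4.372). Tangency of A1 to PA means the radius DP is perpendicular to PA, so PA runs along (−sin 176°, cos 176°); with |PA| = 31.7, A = (50.30, -35.99). Then |EA| = |A − E| = 61.85.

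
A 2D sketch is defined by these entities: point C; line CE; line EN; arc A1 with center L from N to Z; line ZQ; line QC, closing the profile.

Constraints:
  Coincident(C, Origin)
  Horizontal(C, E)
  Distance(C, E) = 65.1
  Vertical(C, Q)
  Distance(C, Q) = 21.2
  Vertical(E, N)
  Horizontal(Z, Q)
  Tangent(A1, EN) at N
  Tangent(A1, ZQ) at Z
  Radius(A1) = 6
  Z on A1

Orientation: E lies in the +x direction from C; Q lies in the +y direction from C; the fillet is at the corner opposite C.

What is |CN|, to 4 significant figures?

66.85

C is at the origin; CE is horizontal with |CE| = 65.1 and E on the +x side, so E = (65.10, 0.000). C and Q share the same x with |CQ| = 21.2 and Q on the +y side, so Q = (0.000, 21.20). The virtual corner opposite C is at (65.10, 21.20). The tangent condition forces LN to be normal to EN and A1 meets ZQ tangentially, so LZ is at right angles to ZQ, with radius 6.0, so the center L sits 6.0 in from both sides at L = (59.10, 15.20). That places the tangent points at N = (65.10, 15.20) on EN and Z = (59.10, 21.20) on ZQ. Then |CN| = |N − C| = 66.85.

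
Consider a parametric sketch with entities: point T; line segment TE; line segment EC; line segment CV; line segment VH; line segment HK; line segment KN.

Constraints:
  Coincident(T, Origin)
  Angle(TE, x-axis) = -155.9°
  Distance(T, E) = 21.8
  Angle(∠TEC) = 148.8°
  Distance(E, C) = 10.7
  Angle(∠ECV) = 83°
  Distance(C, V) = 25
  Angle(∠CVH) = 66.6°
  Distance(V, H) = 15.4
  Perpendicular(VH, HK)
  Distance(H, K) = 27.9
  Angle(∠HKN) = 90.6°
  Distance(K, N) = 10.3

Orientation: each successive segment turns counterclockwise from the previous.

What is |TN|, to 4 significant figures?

38.42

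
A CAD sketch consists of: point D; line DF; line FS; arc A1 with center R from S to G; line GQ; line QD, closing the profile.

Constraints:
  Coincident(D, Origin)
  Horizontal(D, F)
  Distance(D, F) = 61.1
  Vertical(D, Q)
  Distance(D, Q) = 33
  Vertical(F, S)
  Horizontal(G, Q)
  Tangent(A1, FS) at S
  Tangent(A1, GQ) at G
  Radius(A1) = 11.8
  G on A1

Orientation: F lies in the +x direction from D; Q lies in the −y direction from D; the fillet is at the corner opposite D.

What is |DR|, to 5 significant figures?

53.665

D is at the origin; DF is horizontal with |DF| = 61.1 and F on the +x side, so F = (61.100, 0.0000). DQ is vertical with |DQ| = 33.0 and Q on the −y side, so Q = (0.0000, -33.000). The virtual corner opposite D is at (61.100, -33.000). A1 meets FS tangentially, so RS is at right angles to FS and tangency of A1 to GQ means the radius RG is perpendicular to GQ, with radius 11.8, so the center R sits 11.8 in from both sides at R = (49.300, -21.200). Then |DR| = |R − D| = 53.665.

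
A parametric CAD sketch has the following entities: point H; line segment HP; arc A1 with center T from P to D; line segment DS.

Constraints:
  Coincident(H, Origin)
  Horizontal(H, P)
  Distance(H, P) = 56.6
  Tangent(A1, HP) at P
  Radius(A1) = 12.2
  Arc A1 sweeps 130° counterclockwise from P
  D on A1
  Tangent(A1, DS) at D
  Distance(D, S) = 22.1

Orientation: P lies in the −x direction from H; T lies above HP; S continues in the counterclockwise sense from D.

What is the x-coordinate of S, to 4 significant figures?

-61.46

H is at the origin; HP is horizontal with |HP| = 56.6 and P on the −x side, so P = (-56.60, 0.000). Tangency of A1 to HP means the radius TP is perpendicular to HP, so T = P + (0, 12.2) = (-56.60, 12.20). On A1, P sits at bearing -90° from T; a 130° counterclockwise sweep puts D at bearing 40°, so D = T + 12.2·(cos 40°, sin 40°) = (-47.25, 20.04). A1 meets DS tangentially, so TD is at right angles to DS, so DS runs along (−sin 40°, cos 40°); with |DS| = 22.1, S = (-61.46, 36.97). So S.x = -61.46.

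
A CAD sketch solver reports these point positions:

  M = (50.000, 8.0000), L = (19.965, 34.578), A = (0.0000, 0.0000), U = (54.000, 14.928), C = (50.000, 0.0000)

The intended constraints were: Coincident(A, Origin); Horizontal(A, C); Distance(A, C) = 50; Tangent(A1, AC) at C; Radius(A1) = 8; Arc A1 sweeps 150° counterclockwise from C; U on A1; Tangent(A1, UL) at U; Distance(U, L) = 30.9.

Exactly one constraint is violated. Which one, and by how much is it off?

Distance(U, L) = 30.9 — off by 8.40.

A = (0.00, 0.00) ✓; A.y = 0.00, C.y = 0.00 ✓; |AC| = 50.00 ✓; ∠(MC, CA) = 90.00° ✓; |MC| = 8.000 ✓; bearing(M→U) − bearing(M→C) = 150.0° ✓; |MU| = 8.000 ✓; ∠(MU, UL) = 90.00° ✓; |UL| = 39.30 ✗.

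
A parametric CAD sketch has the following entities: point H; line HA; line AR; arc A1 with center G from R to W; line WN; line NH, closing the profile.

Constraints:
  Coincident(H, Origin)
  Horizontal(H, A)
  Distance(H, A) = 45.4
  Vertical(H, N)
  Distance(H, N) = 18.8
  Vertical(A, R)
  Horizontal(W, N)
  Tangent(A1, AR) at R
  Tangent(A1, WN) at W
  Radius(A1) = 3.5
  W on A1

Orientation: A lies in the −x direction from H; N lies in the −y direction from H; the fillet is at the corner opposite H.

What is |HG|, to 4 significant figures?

44.61

H is at the origin; HA is horizontal with |HA| = 45.4 and A on the −x side, so A = (-45.40, 0.000). HN is vertical with |HN| = 18.8 and N on the −y side, so N = (0.000, -18.80). The virtual corner opposite H is at (-45.40, -18.80). Since A1 is tangent to AR there, GR ⟂ AR and since A1 is tangent to WN there, GW ⟂ WN, with radius 3.5, so the center G sits 3.5 in from both sides at G = (-41.90, -15.30). Then |HG| = |G − H| = 44.61.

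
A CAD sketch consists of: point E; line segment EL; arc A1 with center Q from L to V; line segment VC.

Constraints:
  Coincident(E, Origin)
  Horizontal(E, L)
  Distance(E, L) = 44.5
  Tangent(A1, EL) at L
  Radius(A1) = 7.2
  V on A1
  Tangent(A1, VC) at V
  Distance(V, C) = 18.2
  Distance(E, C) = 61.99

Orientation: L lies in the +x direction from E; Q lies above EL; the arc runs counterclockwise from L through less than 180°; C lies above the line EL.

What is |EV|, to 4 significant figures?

51.30

E is at the origin; EL is horizontal with |EL| = 44.5 and L on the +x side, so L = (44.50, 0.000). Tangency of A1 to EL means the radius QL is perpendicular to EL, so Q = L + (0, 7.2) = (44.50, 7.200). Since QV ⟂ VC (tangency), |QC| = √(7.2² + 18.2²) = 19.57 regardless of where V sits on A1. So C lies on both circle(E, 61.99) and circle(Q, 19.57); the above-EL intersection is C = (58.29, 21.09). V is the foot of the tangent from C: V = (51.12, 4.361).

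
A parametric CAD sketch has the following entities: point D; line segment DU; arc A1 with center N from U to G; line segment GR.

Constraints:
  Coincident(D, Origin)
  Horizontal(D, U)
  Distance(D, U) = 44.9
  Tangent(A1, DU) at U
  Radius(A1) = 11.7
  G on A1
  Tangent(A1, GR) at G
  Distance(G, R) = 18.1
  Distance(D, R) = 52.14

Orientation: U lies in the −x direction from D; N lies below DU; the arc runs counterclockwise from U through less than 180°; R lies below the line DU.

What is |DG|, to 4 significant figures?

56.84

Checks: |NU| = 11.70 ✓; |NG| = 11.70 ✓; ∠(NG, GR) = 90.00° ✓; |GR| = 18.10 ✓; |DR| = 52.14 ✓.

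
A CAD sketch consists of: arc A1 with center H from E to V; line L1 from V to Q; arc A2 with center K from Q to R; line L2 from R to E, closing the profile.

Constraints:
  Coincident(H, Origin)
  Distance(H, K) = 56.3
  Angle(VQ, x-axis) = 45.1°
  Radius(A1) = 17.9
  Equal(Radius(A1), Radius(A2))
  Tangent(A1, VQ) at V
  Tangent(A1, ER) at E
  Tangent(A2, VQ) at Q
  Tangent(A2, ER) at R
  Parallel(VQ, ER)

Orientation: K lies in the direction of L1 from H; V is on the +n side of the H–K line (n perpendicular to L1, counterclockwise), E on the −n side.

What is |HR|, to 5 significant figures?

59.077

The slot axis is L1's direction at 45.1°, so u = (cos 45.1°, sin 45.1°) = (0.70587, 0.70834) and n = (−sin 45.1°, cos 45.1°) = (-0.70834, 0.70587). H is at the origin and K lies 56.3 along u from H, so K = 56.3·u = (39.741, 39.880). Tangency of A1 to both parallel lines with radius 17.9 puts V and E at H ± 17.9·n: V = (-12.679, 12.635), E = (12.679, -12.635). Equal radii place Q and R the same way about K: Q = K + 17.9·n = (27.061, 52.515), R = K − 17.9·n = (52.420, 27.244). Then |HR| = |R − H| = 59.077.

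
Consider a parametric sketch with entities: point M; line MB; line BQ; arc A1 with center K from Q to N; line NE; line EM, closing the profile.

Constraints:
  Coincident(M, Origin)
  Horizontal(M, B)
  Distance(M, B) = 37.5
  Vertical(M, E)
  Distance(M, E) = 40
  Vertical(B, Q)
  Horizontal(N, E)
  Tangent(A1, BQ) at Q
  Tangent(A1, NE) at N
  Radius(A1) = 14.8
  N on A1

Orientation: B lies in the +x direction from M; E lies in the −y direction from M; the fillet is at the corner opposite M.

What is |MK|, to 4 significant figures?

33.92

M is at the origin; M and B share the same y with |MB| = 37.5 and B on the +x side, so B = (37.50, 0.000). ME is vertical with |ME| = 40.0 and E on the −y side, so E = (0.000, -40.00). The virtual corner opposite M is at (37.50, -40.00). Since A1 is tangent to BQ there, KQ ⟂ BQ and tangency of A1 to NE means the radius KN is perpendicular to NE, with radius 14.8, so the center K sits 14.8 in from both sides at K = (22.70, -25.20). Then |MK| = |K − M| = 33.92.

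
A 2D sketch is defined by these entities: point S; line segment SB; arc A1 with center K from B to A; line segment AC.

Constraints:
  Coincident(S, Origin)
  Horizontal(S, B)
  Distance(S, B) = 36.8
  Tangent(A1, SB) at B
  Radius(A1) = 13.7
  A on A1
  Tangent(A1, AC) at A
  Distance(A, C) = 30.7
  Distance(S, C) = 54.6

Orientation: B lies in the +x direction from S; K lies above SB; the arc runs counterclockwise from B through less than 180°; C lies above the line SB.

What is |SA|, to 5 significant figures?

52.505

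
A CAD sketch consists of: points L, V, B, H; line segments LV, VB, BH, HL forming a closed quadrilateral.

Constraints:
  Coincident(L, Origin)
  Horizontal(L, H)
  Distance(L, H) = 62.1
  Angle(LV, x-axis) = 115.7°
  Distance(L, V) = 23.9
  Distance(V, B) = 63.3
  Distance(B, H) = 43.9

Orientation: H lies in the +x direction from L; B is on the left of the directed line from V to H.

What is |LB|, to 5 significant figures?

64.967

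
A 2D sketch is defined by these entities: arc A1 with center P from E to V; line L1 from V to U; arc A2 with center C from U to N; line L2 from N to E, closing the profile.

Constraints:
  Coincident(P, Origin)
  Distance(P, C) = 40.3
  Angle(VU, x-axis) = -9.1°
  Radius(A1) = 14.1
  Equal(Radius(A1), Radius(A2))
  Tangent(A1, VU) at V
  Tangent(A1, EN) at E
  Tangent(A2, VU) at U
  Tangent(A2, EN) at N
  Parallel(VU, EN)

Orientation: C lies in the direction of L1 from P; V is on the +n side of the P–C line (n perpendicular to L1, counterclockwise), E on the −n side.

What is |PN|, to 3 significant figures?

42.7

The slot axis is L1's direction at -9.1°, so u = (cos -9.1°, sin -9.1°) = (0.987, -0.158) and n = (−sin -9.1°, cos -9.1°) = (0.158, 0.987). P is at the origin and C lies 40.3 along u from P, so C = 40.3·u = (39.8, -6.37). Tangency of A1 to both parallel lines with radius 14.1 puts V and E at P ± 14.1·n: V = (2.23, 13.9), E = (-2.23, -13.9). Equal radii place U and N the same way about C: U = C + 14.1·n = (42.0, 7.55), N = C − 14.1·n = (37.6, -20.3). Then |PN| = |N − P| = 42.7.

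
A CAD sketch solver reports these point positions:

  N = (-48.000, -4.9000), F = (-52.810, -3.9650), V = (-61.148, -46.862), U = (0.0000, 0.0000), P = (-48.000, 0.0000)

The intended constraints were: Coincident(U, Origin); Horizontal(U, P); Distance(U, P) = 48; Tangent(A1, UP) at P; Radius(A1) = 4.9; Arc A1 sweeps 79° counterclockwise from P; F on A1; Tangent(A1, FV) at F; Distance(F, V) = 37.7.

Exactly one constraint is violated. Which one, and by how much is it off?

Distance(F, V) = 37.7 — off by 6.00.

U = (0.00, 0.00) ✓; U.y = 0.00, P.y = 0.00 ✓; |UP| = 48.00 ✓; ∠(NP, PU) = 90.00° ✓; |NP| = 4.900 ✓; bearing(N→F) − bearing(N→P) = 79.00° ✓; |NF| = 4.900 ✓; ∠(NF, FV) = 90.00° ✓; |FV| = 43.70 ✗.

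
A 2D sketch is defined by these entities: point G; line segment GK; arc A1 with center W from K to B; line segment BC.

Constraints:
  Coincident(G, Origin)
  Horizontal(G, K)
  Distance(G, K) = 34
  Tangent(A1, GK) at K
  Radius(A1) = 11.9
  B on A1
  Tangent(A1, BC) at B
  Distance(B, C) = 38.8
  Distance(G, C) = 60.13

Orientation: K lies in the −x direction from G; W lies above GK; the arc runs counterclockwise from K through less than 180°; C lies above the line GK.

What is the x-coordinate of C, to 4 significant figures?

-29.74

Checks: G = (0.00, 0.00) ✓; |WB| = 11.90 ✓; ∠(WB, BC) = 90.00° ✓; |BC| = 38.80 ✓; |GC| = 60.13 ✓.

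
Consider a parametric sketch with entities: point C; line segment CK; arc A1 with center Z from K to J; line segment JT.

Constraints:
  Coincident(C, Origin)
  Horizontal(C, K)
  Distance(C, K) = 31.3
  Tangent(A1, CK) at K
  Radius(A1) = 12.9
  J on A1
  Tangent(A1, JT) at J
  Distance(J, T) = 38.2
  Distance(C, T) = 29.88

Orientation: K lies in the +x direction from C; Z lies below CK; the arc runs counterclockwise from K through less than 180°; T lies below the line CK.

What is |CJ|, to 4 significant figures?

22.80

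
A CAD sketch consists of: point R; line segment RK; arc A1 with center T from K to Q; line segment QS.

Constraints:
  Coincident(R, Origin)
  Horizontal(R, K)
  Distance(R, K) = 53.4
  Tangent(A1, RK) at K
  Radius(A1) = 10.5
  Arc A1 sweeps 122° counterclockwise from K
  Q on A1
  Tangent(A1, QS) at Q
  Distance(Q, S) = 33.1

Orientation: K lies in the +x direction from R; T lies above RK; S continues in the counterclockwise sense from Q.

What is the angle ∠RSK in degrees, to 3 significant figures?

56.5°

R is at the origin; RK is horizontal with |RK| = 53.4 and K on the +x side, so K = (53.4, 0.00). The tangent condition forces TK to be normal to RK, so T = K + (0, 10.5) = (53.4, 10.5). On A1, K sits at bearing -90° from T; a 122° counterclockwise sweep puts Q at bearing 32°, so Q = T + 10.5·(cos 32°, sin 32°) = (62.3, 16.1). Tangency of A1 to QS means the radius TQ is perpendicular to QS, so QS runs along (−sin 32°, cos 32°); with |QS| = 33.1, S = (44.8, 44.1). Then cos ∠RSK = SR·SK / (|SR||SK|), giving 56.5°.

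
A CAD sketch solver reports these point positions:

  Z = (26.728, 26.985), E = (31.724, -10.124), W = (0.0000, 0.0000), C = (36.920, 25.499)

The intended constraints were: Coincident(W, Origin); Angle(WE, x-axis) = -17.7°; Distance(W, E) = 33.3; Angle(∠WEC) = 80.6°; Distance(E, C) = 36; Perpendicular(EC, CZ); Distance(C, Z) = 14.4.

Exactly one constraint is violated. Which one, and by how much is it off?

Distance(C, Z) = 14.4 — off by 4.10.

W = (0.00, 0.00) ✓; WE at -17.70° ✓; |WE| = 33.30 ✓; ∠WEC = 80.60° ✓; |EC| = 36.00 ✓; ∠(EC, CZ) = 90.00° ✓; |CZ| = 10.30 ✗.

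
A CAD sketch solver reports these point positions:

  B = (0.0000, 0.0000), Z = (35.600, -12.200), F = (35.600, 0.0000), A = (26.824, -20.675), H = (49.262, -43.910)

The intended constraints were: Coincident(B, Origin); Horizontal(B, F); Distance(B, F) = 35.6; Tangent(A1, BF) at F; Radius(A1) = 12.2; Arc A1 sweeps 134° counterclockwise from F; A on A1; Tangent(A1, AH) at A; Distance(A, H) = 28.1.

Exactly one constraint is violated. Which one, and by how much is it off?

Distance(A, H) = 28.1 — off by 4.20.

B = (0.00, 0.00) ✓; B.y = 0.00, F.y = 0.00 ✓; |BF| = 35.60 ✓; ∠(ZF, FB) = 90.00° ✓; |ZF| = 12.20 ✓; bearing(Z→A) − bearing(Z→F) = 134.0° ✓; |ZA| = 12.20 ✓; ∠(ZA, AH) = 90.00° ✓; |AH| = 32.30 ✗.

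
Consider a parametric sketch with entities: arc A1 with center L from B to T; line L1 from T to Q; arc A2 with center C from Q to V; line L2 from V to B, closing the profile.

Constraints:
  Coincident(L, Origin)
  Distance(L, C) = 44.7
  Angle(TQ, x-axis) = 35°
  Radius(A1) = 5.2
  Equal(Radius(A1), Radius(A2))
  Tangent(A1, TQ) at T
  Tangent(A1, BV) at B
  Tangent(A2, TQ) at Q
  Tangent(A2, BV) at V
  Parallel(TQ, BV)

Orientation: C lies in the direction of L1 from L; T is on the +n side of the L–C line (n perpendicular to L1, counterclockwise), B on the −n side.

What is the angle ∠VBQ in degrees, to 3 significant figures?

13.1°

The slot axis is L1's direction at 35.0°, so u = (cos 35.0°, sin 35.0°) = (0.819, 0.574) and n = (−sin 35.0°, cos 35.0°) = (-0.574, 0.819). L is at the origin and C lies 44.7 along u from L, so C = 44.7·u = (36.6, 25.6). Tangency of A1 to both parallel lines with radius 5.2 puts T and B at L ± 5.2·n: T = (-2.98, 4.26), B = (2.98, -4.26). Equal radii place Q and V the same way about C: Q = C + 5.2·n = (33.6, 29.9), V = C − 5.2·n = (39.6, 21.4). Then cos ∠VBQ = BV·BQ / (|BV||BQ|), giving 13.1°.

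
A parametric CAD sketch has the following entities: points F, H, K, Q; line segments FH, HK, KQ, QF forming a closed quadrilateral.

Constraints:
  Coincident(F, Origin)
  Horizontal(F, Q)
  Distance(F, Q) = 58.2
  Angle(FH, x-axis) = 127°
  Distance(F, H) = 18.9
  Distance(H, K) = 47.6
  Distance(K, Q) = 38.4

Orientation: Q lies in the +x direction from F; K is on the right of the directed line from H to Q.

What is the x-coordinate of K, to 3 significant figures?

23.8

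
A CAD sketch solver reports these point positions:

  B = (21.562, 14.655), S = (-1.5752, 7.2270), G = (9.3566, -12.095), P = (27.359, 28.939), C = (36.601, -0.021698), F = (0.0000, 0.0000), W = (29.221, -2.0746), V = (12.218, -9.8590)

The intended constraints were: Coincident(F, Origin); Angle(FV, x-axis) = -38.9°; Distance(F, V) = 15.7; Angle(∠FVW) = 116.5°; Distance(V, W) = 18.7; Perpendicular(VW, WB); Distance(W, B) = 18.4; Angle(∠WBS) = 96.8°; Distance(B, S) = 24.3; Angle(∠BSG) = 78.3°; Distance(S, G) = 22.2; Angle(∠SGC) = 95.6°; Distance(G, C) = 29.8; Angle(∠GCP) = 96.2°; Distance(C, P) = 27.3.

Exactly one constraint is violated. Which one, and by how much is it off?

Distance(C, P) = 27.3 — off by 3.10.

F = (0.00, 0.00) ✓; FV at -38.90° ✓; |FV| = 15.70 ✓; ∠FVW = 116.5° ✓; |VW| = 18.70 ✓; ∠(VW, WB) = 90.00° ✓; |WB| = 18.40 ✓; ∠WBS = 96.80° ✓; |BS| = 24.30 ✓; ∠BSG = 78.30° ✓; |SG| = 22.20 ✓; ∠SGC = 95.60° ✓; |GC| = 29.80 ✓; ∠GCP = 96.20° ✓; |CP| = 30.40 ✗.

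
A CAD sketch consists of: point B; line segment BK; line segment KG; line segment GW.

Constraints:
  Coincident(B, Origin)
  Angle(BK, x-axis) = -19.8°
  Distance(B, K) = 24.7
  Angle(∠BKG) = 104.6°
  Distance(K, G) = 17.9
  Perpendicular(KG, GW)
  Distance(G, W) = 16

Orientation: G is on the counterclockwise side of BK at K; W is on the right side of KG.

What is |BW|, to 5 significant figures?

46.629

B is at the origin; BK runs at -19.8° with length 24.7, so K = 24.7·(cos -19.8°, sin -19.8°) = (23.240, -8.3668). ∠BKG = 104.6°, so KG runs at -19.8° + (180° − 104.6°) = 55.600° from the x-axis; with |KG| = 17.9, G = K + 17.9·(cos 55.600°, sin 55.600°) = (33.353, 6.4027). The perpendicularity gives GW at right angles to KG; with |GW| = 16.0 on the right of KG, W = G + 16.0·(0.82511, -0.56497) = (46.554, -2.6368). Then |BW| = |W − B| = 46.629.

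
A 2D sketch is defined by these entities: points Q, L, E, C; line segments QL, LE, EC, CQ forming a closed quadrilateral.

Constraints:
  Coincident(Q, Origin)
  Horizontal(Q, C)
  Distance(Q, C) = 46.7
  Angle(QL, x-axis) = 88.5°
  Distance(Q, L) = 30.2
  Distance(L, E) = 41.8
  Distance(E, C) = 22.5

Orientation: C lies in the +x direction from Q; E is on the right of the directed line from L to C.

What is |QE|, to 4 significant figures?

24.94

Checks: |LE| = 41.80 ✓; |EC| = 22.50 ✓.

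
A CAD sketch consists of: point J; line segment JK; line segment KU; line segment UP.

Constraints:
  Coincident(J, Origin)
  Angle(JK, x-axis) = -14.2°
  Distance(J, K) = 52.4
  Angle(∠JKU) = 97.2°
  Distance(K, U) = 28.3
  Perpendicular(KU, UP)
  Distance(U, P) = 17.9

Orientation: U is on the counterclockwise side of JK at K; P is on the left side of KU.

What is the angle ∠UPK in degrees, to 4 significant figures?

57.69°

∠JKU = 97.2°, so KU runs at -14.2° + (180° − 97.2°) = 68.60° from the x-axis; with |KU| = 28.3, U = K + 28.3·(cos 68.60°, sin 68.60°) = (61.12, 13.49). KU ⟂ UP; with |UP| = 17.9 on the left of KU, P = U + 17.9·(-0.9311, 0.3649) = (44.46, 20.03). Then cos ∠UPK = PU·PK / (|PU||PK|), giving 57.69°.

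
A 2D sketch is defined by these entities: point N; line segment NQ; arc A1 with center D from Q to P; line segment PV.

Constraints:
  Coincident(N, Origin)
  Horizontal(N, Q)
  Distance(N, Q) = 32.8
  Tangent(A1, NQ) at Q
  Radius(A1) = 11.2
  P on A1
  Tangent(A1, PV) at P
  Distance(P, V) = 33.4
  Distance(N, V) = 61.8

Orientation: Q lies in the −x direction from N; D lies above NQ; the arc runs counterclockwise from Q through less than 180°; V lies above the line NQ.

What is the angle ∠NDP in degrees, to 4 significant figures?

52.86°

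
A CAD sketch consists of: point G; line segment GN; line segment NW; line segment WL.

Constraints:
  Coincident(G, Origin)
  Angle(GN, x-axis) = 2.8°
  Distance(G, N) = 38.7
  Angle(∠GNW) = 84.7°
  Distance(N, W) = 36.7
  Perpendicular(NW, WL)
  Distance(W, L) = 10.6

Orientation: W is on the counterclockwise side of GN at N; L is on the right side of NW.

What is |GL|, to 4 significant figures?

59.26

G is at the origin; GN runs at 2.8° with length 38.7, so N = 38.7·(cos 2.8°, sin 2.8°) = (38.65, 1.890). ∠GNW = 84.7°, so NW runs at 2.8° + (180° − 84.7°) = 98.10° from the x-axis; with |NW| = 36.7, W = N + 36.7·(cos 98.10°, sin 98.10°) = (33.48, 38.22). NW is perpendicular to WL; with |WL| = 10.6 on the right of NW, L = W + 10.6·(0.9900, 0.1409) = (43.98, 39.72). Then |GL| = |L − G| = 59.26.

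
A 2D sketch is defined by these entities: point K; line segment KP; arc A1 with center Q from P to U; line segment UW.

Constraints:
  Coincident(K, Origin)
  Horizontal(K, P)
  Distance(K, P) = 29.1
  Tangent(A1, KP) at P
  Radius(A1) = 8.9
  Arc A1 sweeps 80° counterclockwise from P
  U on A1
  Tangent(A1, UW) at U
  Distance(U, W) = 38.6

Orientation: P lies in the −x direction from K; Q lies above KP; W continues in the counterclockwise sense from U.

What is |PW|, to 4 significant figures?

47.93

K is at the origin; KP is horizontal with |KP| = 29.1 and P on the −x side, so P = (-29.10, 0.000). The tangent condition forces QP to be normal to KP, so Q = P + (0, 8.9) = (-29.10, 8.900). On A1, P sits at bearing -90° from Q; an 80° counterclockwise sweep puts U at bearing -10°, so U = Q + 8.9·(cos -10°, sin -10°) = (-20.34, 7.355). Since A1 is tangent to UW there, QU ⟂ UW, so UW runs along (−sin -10°, cos -10°); with |UW| = 38.6, W = (-13.63, 45.37). Then |PW| = |W − P| = 47.93.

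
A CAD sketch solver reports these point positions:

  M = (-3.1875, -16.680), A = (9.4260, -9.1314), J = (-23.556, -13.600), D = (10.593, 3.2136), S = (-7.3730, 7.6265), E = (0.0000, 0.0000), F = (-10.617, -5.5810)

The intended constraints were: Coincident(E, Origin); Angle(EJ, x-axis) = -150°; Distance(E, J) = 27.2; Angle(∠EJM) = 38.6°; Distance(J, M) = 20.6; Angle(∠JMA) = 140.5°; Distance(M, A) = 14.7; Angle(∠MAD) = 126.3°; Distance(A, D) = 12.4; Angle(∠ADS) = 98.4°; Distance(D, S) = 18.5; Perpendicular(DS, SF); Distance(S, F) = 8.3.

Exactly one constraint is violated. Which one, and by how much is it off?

Distance(S, F) = 8.3 — off by 5.30.

E = (0.00, 0.00) ✓; EJ at -150.0° ✓; |EJ| = 27.20 ✓; ∠EJM = 38.60° ✓; |JM| = 20.60 ✓; ∠JMA = 140.5° ✓; |MA| = 14.70 ✓; ∠MAD = 126.3° ✓; |AD| = 12.40 ✓; ∠ADS = 98.40° ✓; |DS| = 18.50 ✓; ∠(DS, SF) = 90.00° ✓; |SF| = 13.60 ✗.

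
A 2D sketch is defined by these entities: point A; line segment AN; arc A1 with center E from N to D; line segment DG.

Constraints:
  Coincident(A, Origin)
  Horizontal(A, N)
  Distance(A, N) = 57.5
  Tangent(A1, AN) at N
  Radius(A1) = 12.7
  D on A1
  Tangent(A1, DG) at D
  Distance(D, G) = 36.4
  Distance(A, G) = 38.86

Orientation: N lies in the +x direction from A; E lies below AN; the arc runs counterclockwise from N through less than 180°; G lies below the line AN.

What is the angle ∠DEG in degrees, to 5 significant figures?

70.766°

Checks: |AN| = 57.50 ✓; |ED| = 12.70 ✓; ∠(ED, DG) = 90.00° ✓; |DG| = 36.40 ✓; |AG| = 38.86 ✓.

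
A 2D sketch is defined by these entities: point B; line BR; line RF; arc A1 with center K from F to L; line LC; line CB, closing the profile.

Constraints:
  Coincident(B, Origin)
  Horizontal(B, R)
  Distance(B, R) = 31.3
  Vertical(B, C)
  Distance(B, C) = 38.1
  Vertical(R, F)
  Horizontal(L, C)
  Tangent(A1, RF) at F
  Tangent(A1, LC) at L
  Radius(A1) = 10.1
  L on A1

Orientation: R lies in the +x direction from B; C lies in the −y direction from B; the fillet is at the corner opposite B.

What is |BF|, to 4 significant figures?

42.00

B is at the origin; B and R share the same y with |BR| = 31.3 and R on the +x side, so R = (31.30, 0.000). BC is vertical with |BC| = 38.1 and C on the −y side, so C = (0.000, -38.10). The virtual corner opposite B is at (31.30, -38.10). A1 meets RF tangentially, so KF is at right angles to RF and since A1 is tangent to LC there, KL ⟂ LC, with radius 10.1, so the center K sits 10.1 in from both sides at K = (21.20, -28.00). That places the tangent points at F = (31.30, -28.00) on RF and L = (21.20, -38.10) on LC. Then |BF| = |F − B| = 42.00.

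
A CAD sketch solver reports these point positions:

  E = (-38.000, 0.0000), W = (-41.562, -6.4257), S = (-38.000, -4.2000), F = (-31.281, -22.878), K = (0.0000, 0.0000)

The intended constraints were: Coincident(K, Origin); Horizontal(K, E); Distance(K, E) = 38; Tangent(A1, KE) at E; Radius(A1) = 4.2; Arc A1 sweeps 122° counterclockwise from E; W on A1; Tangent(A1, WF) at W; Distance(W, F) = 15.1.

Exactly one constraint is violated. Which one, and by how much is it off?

Distance(W, F) = 15.1 — off by 4.30.

K = (0.00, 0.00) ✓; K.y = 0.00, E.y = 0.00 ✓; |KE| = 38.00 ✓; ∠(SE, EK) = 90.00° ✓; |SE| = 4.200 ✓; bearing(S→W) − bearing(S→E) = 122.0° ✓; |SW| = 4.200 ✓; ∠(SW, WF) = 90.00° ✓; |WF| = 19.40 ✗.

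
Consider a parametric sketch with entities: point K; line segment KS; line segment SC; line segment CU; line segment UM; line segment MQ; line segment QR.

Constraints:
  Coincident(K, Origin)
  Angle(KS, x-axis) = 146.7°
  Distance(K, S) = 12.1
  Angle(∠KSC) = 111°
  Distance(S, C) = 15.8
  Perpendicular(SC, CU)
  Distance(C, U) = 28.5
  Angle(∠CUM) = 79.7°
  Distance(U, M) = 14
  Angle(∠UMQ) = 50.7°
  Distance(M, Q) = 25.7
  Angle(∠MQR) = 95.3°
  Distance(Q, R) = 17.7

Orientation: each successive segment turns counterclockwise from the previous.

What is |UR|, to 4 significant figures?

19.68

∠UMQ = 50.7° gives MQ at 175.3° from the x-axis; with |MQ| = 25.7, Q = (-22.20, -13.54). ∠MQR = 95.3° gives QR at -100.0° from the x-axis; with |QR| = 17.7, R = (-25.28, -30.98). Then |UR| = |R − U| = 19.68.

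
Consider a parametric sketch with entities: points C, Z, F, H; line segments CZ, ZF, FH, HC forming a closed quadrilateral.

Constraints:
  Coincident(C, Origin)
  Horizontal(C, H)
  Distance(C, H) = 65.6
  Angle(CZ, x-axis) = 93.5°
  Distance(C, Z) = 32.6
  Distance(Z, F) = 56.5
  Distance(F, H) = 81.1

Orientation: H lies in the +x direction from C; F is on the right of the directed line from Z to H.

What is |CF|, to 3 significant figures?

26.0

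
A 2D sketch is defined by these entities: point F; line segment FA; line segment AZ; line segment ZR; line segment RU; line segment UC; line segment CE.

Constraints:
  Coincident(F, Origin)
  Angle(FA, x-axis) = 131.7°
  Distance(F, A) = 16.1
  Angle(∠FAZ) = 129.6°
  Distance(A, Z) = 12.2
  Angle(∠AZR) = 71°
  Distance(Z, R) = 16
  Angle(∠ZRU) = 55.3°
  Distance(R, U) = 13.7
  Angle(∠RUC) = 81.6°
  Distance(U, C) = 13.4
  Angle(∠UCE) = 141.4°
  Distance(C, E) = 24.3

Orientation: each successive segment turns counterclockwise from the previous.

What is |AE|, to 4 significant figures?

34.68

∠RUC = 81.6° gives UC at 154.2° from the x-axis; with |UC| = 13.4, C = (-21.51, 13.81). ∠UCE = 141.4° gives CE at -167.2° from the x-axis; with |CE| = 24.3, E = (-45.20, 8.426). Then |AE| = |E − A| = 34.68.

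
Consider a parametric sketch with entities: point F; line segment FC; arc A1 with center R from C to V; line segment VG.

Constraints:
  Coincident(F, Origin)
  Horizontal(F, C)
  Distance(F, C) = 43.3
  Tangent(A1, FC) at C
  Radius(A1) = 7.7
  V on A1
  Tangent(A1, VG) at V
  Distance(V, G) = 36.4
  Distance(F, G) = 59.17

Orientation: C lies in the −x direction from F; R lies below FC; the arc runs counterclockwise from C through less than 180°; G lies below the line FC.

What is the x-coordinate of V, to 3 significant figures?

-50.6

Checks: |RV| = 7.700 ✓; ∠(RV, VG) = 90.00° ✓; |VG| = 36.40 ✓; |FG| = 59.17 ✓.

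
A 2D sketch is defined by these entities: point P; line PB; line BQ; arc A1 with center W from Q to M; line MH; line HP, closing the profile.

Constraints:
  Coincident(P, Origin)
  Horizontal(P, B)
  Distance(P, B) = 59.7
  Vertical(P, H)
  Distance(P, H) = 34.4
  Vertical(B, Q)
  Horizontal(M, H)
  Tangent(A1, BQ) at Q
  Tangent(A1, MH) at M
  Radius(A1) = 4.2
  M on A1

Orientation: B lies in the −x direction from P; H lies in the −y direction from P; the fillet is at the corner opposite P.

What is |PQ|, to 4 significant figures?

66.90

The virtual corner opposite P is at (-59.70, -34.40). A1 meets BQ tangentially, so WQ is at right angles to BQ and tangency of A1 to MH means the radius WM is perpendicular to MH, with radius 4.2, so the center W sits 4.2 in from both sides at W = (-55.50, -30.20). That places the tangent points at Q = (-59.70, -30.20) on BQ and M = (-55.50, -34.40) on MH. Then |PQ| = |Q − P| = 66.90.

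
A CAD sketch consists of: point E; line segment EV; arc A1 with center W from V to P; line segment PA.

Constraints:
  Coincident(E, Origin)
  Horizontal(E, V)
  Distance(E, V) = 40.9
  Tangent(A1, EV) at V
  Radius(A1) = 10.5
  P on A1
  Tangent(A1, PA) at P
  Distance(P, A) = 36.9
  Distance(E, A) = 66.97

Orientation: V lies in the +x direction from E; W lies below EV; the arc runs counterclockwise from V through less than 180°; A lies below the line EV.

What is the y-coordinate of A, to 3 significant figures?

-48.5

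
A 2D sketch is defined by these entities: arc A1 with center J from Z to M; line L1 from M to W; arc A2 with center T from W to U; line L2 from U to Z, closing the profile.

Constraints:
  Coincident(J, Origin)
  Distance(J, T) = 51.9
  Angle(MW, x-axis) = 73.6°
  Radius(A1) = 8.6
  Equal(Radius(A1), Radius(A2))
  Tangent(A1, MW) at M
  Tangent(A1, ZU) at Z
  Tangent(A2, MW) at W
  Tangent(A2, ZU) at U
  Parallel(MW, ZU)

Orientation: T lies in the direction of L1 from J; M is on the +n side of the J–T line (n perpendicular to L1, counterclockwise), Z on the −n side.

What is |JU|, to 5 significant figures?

52.608

Tangency of A1 to both parallel lines with radius 8.6 puts M and Z at J ± 8.6·n: M = (-8.2501, 2.4281), Z = (8.2501, -2.4281). Equal radii place W and U the same way about T: W = T + 8.6·n = (6.4034, 52.217), U = T − 8.6·n = (22.904, 47.360). Then |JU| = |U − J| = 52.608.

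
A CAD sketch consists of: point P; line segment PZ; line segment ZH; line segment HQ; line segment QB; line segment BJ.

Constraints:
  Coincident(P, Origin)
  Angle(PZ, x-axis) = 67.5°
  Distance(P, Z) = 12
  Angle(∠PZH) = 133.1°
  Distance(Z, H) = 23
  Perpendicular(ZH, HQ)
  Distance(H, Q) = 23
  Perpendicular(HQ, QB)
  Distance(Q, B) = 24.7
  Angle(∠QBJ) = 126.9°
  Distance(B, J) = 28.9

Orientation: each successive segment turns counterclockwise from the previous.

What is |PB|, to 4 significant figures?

15.65

P is at the origin; PZ runs at 67.5° with length 12.0, so Z = (4.592, 11.09). ∠PZH = 133.1° gives ZH at 114.4° from the x-axis; with |ZH| = 23.0, H = (-4.909, 32.03). The perpendicularity gives HQ at right angles to ZH, so HQ runs at -155.6°; with |HQ| = 23.0, Q = (-25.85, 22.53). HQ ⟂ QB, so QB runs at -65.60°; with |QB| = 24.7, B = (-15.65, 0.03699). Then |PB| = |B − P| = 15.65.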